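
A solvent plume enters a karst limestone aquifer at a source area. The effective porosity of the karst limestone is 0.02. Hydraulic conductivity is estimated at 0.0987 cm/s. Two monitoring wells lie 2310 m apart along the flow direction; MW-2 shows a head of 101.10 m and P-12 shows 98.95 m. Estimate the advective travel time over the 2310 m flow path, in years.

Convert K: 0.0987 cm/s × 864 = 85.28 m/day.
Hydraulic gradient i = (101.10 − 98.95) / 2310 = 2.15 / 2310 = 0.0009307.
Darcy flux q = K · i = 85.28 × 0.0009307 = 0.07937 m/day.
Seepage velocity v = q / n_e = 0.07937 / 0.02 = 3.969 m/day.
Travel time t = L / v = 2310 / 3.969 = 582.1 days = 1.594 years.

1.59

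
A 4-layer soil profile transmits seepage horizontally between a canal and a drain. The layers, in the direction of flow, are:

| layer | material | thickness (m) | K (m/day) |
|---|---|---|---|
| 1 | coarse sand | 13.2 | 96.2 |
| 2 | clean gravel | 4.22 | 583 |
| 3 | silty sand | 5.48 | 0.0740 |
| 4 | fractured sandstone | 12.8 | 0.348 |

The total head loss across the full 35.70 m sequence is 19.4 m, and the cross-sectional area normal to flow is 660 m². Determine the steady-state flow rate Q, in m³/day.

115

Flow is perpendicular to layering, so the layers act in series and the equivalent K is the thickness-weighted harmonic mean.
Total thickness L = 13.2 + 4.22 + 5.48 + 12.8 = 35.70 m.
Σ(b_i/K_i) = 13.2/96.2 + 4.22/583 + 5.48/0.0740 + 12.8/0.348 = 111.0 d.
K_eq = L / Σ(b_i/K_i) = 35.70 / 111.0 = 0.3217 m/day.
Q = K_eq · A · (Δh/L) = 0.3217 × 660 × (19.4/35.70) = 115.4 m³/day.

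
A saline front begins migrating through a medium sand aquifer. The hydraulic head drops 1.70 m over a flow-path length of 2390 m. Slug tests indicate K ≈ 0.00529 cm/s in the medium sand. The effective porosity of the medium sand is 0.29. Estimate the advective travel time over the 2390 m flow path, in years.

584

Convert K: 0.00529 cm/s × 864 = 4.571 m/day.
Hydraulic gradient i = Δh / L = 1.70 / 2390 = 0.0007113.
Darcy flux q = K · i = 4.571 × 0.0007113 = 0.003251 m/day.
Seepage velocity v = q / n_e = 0.003251 / 0.29 = 0.01121 m/day.
Travel time t = L / v = 2390 / 0.01121 = 2.132e+05 days = 583.7 years.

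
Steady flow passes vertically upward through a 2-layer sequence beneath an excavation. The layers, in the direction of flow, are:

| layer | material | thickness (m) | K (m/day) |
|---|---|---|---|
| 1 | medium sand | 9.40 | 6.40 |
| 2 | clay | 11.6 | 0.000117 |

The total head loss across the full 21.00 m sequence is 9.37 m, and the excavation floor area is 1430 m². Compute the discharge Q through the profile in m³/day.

0.135

Flow is perpendicular to layering, so the layers act in series and the equivalent K is the thickness-weighted harmonic mean.
Total thickness L = 9.40 + 11.6 = 21.00 m.
Σ(b_i/K_i) = 9.40/6.40 + 11.6/0.000117 = 99147 d.
K_eq = L / Σ(b_i/K_i) = 21.00 / 99147 = 0.0002118 m/day.
Q = K_eq · A · (Δh/L) = 0.0002118 × 1430 × (9.37/21.00) = 0.1351 m³/day.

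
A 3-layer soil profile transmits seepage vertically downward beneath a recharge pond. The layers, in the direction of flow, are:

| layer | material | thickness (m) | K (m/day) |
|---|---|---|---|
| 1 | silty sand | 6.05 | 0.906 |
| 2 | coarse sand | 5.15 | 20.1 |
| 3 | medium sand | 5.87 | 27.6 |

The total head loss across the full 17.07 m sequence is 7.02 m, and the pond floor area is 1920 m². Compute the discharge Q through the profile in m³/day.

1890

Flow is perpendicular to layering, so the layers act in series and the equivalent K is the thickness-weighted harmonic mean.
Total thickness L = 6.05 + 5.15 + 5.87 = 17.07 m.
Σ(b_i/K_i) = 6.05/0.906 + 5.15/20.1 + 5.87/27.6 = 7.147 d.
K_eq = L / Σ(b_i/K_i) = 17.07 / 7.147 = 2.389 m/day.
Q = K_eq · A · (Δh/L) = 2.389 × 1920 × (7.02/17.07) = 1886 m³/day.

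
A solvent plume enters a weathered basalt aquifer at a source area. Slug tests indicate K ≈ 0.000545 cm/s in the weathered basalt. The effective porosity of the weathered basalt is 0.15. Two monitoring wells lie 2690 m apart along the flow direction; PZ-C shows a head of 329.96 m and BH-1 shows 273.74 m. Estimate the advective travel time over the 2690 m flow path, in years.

Convert K: 0.000545 cm/s × 864 = 0.4709 m/day.
Hydraulic gradient i = (329.96 − 273.74) / 2690 = 56.22 / 2690 = 0.02090.
Darcy flux q = K · i = 0.4709 × 0.02090 = 0.009841 m/day.
Seepage velocity v = q / n_e = 0.009841 / 0.15 = 0.06561 m/day.
Travel time t = L / v = 2690 / 0.06561 = 41001 days = 112.3 years.

112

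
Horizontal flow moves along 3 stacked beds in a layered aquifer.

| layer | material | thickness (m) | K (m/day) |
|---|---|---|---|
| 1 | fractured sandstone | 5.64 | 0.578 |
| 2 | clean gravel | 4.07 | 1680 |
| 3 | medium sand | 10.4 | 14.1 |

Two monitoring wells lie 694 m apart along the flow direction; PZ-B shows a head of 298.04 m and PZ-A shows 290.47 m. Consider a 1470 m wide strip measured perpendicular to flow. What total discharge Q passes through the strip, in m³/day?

Flow is parallel to layering, so each bed carries its own Darcy discharge and the transmissivities add.
Σ(K_i·b_i) = 0.578×5.64 + 1680×4.07 + 14.1×10.4 = 6987 m²/day.
Hydraulic gradient i = (298.04 − 290.47) / 694 = 7.57 / 694 = 0.01091.
Q = Σ(K_i·b_i) · W · i = 6987 × 1470 × 0.01091 = 1.120e+05 m³/day.

112000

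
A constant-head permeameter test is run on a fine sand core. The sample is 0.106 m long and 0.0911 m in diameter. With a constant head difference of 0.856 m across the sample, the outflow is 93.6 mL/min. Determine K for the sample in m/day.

2.56

Cross-sectional area A = π·(d/2)² = π × (0.0911/2)² = 0.006518 m².
Convert discharge: 93.6 mL/min = 1.560e-06 m³/s.
Darcy's law rearranged: K = Q·L / (A·Δh) = 1.560e-06 × 0.106 / (0.006518 × 0.856) = 2.964e-05 m/s = 2.561 m/day.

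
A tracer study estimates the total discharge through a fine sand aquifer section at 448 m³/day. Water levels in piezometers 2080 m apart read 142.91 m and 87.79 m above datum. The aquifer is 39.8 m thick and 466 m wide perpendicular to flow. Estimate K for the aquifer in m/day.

0.912

Cross-sectional area A = 466 × 39.8 = 18547 m².
Hydraulic gradient i = (142.91 − 87.79) / 2080 = 55.12 / 2080 = 0.02650.
From Q = K·A·i, K = Q / (A·i) = 448 / (18547 × 0.02650) = 0.9115 m/day.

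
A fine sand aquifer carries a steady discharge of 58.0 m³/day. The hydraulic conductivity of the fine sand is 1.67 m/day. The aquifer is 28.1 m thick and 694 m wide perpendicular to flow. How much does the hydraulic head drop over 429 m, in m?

Cross-sectional area A = 694 × 28.1 = 19501 m².
From Q = K·A·i, i = Q / (K·A) = 58.0 / (1.670 × 19501) = 0.001781.
Head loss Δh = i · L = 0.001781 × 429 = 0.7640 m.

0.764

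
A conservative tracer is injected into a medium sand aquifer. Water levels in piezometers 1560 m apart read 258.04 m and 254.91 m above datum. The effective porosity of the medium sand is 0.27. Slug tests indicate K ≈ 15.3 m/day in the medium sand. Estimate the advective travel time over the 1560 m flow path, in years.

Hydraulic gradient i = (258.04 − 254.91) / 1560 = 3.13 / 1560 = 0.002006.
Darcy flux q = K · i = 15.30 × 0.002006 = 0.03070 m/day.
Seepage velocity v = q / n_e = 0.03070 / 0.27 = 0.1137 m/day.
Travel time t = L / v = 1560 / 0.1137 = 13721 days = 37.57 years.

37.6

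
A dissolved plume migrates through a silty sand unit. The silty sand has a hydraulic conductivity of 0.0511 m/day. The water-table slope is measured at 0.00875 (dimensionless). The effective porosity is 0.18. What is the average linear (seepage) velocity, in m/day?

0.00248

Hydraulic gradient i = 0.00875.
Darcy flux q = K · i = 0.05110 × 0.008750 = 0.0004471 m/day.
Seepage velocity v = q / n_e = 0.0004471 / 0.18 = 0.002484 m/day.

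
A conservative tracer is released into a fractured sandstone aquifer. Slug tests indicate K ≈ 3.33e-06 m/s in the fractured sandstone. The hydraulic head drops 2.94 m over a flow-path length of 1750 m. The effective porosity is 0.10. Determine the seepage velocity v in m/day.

Convert K: 3.33e-06 m/s × 86400 = 0.2877 m/day.
Hydraulic gradient i = Δh / L = 2.94 / 1750 = 0.001680.
Darcy flux q = K · i = 0.2877 × 0.001680 = 0.0004834 m/day.
Seepage velocity v = q / n_e = 0.0004834 / 0.10 = 0.004834 m/day.

0.00483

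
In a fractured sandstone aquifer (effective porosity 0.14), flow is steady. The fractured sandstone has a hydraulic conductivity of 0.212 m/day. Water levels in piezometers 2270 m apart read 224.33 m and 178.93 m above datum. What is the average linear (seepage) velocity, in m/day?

Hydraulic gradient i = (224.33 − 178.93) / 2270 = 45.4 / 2270 = 0.02000.
Darcy flux q = K · i = 0.2120 × 0.02000 = 0.004240 m/day.
Seepage velocity v = q / n_e = 0.004240 / 0.14 = 0.03029 m/day.

0.0303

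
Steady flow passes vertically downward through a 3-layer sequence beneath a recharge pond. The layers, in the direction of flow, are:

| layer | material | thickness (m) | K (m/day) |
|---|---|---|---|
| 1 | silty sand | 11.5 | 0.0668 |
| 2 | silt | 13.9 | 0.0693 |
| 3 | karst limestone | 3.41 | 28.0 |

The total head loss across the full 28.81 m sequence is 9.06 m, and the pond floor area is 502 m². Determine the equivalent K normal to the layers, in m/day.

Flow is perpendicular to layering, so the layers act in series and the equivalent K is the thickness-weighted harmonic mean.
Total thickness L = 11.5 + 13.9 + 3.41 = 28.81 m.
Σ(b_i/K_i) = 11.5/0.0668 + 13.9/0.0693 + 3.41/28.0 = 372.9 d.
K_eq = L / Σ(b_i/K_i) = 28.81 / 372.9 = 0.07727 m/day.

0.0773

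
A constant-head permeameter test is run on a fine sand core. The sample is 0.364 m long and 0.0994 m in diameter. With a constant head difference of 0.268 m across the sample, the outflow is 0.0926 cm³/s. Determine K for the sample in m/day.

1.40

Cross-sectional area A = π·(d/2)² = π × (0.0994/2)² = 0.007760 m².
Convert discharge: 0.0926 cm³/s = 9.260e-08 m³/s.
Darcy's law rearranged: K = Q·L / (A·Δh) = 9.260e-08 × 0.364 / (0.007760 × 0.268) = 1.621e-05 m/s = 1.400 m/day.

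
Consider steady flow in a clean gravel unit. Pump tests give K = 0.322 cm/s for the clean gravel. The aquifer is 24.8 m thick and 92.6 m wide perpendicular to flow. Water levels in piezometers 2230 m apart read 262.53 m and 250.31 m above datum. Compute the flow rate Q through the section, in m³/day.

3500

Convert K: 0.322 cm/s × 864 = 278.2 m/day.
Cross-sectional area A = 92.6 × 24.8 = 2296 m².
Hydraulic gradient i = (262.53 − 250.31) / 2230 = 12.22 / 2230 = 0.005480.
Darcy's law: Q = K · A · i = 278.2 × 2296 × 0.005480 = 3501 m³/day.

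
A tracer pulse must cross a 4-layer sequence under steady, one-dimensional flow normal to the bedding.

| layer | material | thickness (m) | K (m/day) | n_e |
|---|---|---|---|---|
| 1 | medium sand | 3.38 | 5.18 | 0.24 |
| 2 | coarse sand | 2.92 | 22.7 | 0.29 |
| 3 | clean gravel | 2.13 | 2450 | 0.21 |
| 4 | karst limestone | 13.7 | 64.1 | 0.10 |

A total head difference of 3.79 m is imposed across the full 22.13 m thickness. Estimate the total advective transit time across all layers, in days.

0.913

With flow normal to the layers, continuity requires the same specific discharge q through every layer.
Σ(b_i/K_i) = 3.38/5.18 + 2.92/22.7 + 2.13/2450 + 13.7/64.1 = 0.9957 d.
q = Δh / Σ(b_i/K_i) = 3.79 / 0.9957 = 3.806 m/day.
In each layer the seepage velocity is v_i = q/n_i, so the layer transit time is t_i = b_i·n_i / q:
  layer 1 (medium sand): t_1 = 3.38 × 0.24 / 3.806 = 0.2131 d
  layer 2 (coarse sand): t_2 = 2.92 × 0.29 / 3.806 = 0.2225 d
  layer 3 (clean gravel): t_3 = 2.13 × 0.21 / 3.806 = 0.1175 d
  layer 4 (karst limestone): t_4 = 13.7 × 0.10 / 3.806 = 0.3599 d
Total t = Σ t_i = 0.9131 days.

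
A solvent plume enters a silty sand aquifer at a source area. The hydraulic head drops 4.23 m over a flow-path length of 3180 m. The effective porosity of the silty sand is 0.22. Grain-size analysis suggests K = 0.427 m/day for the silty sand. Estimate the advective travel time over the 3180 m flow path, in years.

Hydraulic gradient i = Δh / L = 4.23 / 3180 = 0.001330.
Darcy flux q = K · i = 0.4270 × 0.001330 = 0.0005680 m/day.
Seepage velocity v = q / n_e = 0.0005680 / 0.22 = 0.002582 m/day.
Travel time t = L / v = 3180 / 0.002582 = 1.232e+06 days = 3372 years.

3370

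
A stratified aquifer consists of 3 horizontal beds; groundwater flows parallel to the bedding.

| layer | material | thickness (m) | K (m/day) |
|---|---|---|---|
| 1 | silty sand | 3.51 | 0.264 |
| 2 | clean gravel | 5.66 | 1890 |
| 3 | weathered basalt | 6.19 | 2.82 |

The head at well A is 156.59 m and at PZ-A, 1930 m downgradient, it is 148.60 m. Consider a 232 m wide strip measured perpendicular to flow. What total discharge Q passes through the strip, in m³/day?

Flow is parallel to layering, so each bed carries its own Darcy discharge and the transmissivities add.
Σ(K_i·b_i) = 0.264×3.51 + 1890×5.66 + 2.82×6.19 = 10716 m²/day.
Hydraulic gradient i = (156.59 − 148.60) / 1930 = 7.99 / 1930 = 0.004140.
Q = Σ(K_i·b_i) · W · i = 10716 × 232 × 0.004140 = 10292 m³/day.

10300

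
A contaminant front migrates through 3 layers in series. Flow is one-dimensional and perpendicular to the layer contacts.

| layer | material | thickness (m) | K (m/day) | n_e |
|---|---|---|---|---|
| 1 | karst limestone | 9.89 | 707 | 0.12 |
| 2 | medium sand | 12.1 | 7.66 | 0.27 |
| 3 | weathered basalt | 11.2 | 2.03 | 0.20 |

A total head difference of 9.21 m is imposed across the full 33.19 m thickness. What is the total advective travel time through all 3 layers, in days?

5.17

With flow normal to the layers, continuity requires the same specific discharge q through every layer.
Σ(b_i/K_i) = 9.89/707 + 12.1/7.66 + 11.2/2.03 = 7.111 d.
q = Δh / Σ(b_i/K_i) = 9.21 / 7.111 = 1.295 m/day.
In each layer the seepage velocity is v_i = q/n_i, so the layer transit time is t_i = b_i·n_i / q:
  layer 1 (karst limestone): t_1 = 9.89 × 0.12 / 1.295 = 0.9163 d
  layer 2 (medium sand): t_2 = 12.1 × 0.27 / 1.295 = 2.522 d
  layer 3 (weathered basalt): t_3 = 11.2 × 0.20 / 1.295 = 1.729 d
Total t = Σ t_i = 5.168 days.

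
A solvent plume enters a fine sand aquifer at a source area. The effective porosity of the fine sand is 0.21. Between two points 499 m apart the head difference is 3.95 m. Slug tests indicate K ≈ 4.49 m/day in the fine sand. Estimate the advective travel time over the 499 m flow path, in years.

8.07

Hydraulic gradient i = Δh / L = 3.95 / 499 = 0.007916.
Darcy flux q = K · i = 4.490 × 0.007916 = 0.03554 m/day.
Seepage velocity v = q / n_e = 0.03554 / 0.21 = 0.1692 m/day.
Travel time t = L / v = 499 / 0.1692 = 2948 days = 8.072 years.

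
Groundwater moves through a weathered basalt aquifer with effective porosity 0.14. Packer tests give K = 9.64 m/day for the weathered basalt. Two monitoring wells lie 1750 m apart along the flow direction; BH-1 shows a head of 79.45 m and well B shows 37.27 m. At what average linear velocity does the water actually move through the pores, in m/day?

1.66

Hydraulic gradient i = (79.45 − 37.27) / 1750 = 42.18 / 1750 = 0.02410.
Darcy flux q = K · i = 9.640 × 0.02410 = 0.2324 m/day.
Seepage velocity v = q / n_e = 0.2324 / 0.14 = 1.660 m/day.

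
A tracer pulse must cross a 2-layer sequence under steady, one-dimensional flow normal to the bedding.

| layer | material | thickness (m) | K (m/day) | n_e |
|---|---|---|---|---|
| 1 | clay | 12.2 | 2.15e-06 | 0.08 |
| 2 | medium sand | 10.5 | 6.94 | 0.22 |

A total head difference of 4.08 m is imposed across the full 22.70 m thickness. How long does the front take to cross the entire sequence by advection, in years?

12500

With flow normal to the layers, continuity requires the same specific discharge q through every layer.
Σ(b_i/K_i) = 12.2/2.15e-06 + 10.5/6.94 = 5.674e+06 d.
q = Δh / Σ(b_i/K_i) = 4.08 / 5.674e+06 = 7.190e-07 m/day.
In each layer the seepage velocity is v_i = q/n_i, so the layer transit time is t_i = b_i·n_i / q:
  layer 1 (clay): t_1 = 12.2 × 0.08 / 7.190e-07 = 1.357e+06 d
  layer 2 (medium sand): t_2 = 10.5 × 0.22 / 7.190e-07 = 3.213e+06 d
Total t = Σ t_i = 4.570e+06 days = 12512 years.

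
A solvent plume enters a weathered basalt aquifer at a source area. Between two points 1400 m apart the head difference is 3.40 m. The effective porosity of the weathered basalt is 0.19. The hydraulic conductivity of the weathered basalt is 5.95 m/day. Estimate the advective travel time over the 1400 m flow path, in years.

Hydraulic gradient i = Δh / L = 3.40 / 1400 = 0.002429.
Darcy flux q = K · i = 5.950 × 0.002429 = 0.01445 m/day.
Seepage velocity v = q / n_e = 0.01445 / 0.19 = 0.07605 m/day.
Travel time t = L / v = 1400 / 0.07605 = 18408 days = 50.40 years.

50.4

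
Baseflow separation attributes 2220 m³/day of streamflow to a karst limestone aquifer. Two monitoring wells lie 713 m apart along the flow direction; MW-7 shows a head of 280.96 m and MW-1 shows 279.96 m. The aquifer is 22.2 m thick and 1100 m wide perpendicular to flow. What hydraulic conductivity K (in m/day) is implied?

64.8

Cross-sectional area A = 1100 × 22.2 = 24420 m².
Hydraulic gradient i = (280.96 − 279.96) / 713 = 1 / 713 = 0.001403.
From Q = K·A·i, K = Q / (A·i) = 2220 / (24420 × 0.001403) = 64.82 m/day.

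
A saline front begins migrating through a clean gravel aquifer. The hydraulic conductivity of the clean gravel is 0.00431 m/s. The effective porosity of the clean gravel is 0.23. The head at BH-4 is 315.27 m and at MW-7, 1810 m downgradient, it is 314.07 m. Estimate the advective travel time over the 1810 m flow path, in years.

4.62

Convert K: 0.00431 m/s × 86400 = 372.4 m/day.
Hydraulic gradient i = (315.27 − 314.07) / 1810 = 1.2 / 1810 = 0.0006630.
Darcy flux q = K · i = 372.4 × 0.0006630 = 0.2469 m/day.
Seepage velocity v = q / n_e = 0.2469 / 0.23 = 1.073 m/day.
Travel time t = L / v = 1810 / 1.073 = 1686 days = 4.617 years.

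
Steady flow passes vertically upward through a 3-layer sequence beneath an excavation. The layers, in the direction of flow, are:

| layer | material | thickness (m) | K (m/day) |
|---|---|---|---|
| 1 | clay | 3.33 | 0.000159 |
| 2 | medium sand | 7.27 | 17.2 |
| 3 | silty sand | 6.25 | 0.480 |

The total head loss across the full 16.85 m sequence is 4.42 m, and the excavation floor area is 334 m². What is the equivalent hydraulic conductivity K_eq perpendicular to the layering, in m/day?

Flow is perpendicular to layering, so the layers act in series and the equivalent K is the thickness-weighted harmonic mean.
Total thickness L = 3.33 + 7.27 + 6.25 = 16.85 m.
Σ(b_i/K_i) = 3.33/0.000159 + 7.27/17.2 + 6.25/0.480 = 20957 d.
K_eq = L / Σ(b_i/K_i) = 16.85 / 20957 = 0.0008040 m/day.

0.000804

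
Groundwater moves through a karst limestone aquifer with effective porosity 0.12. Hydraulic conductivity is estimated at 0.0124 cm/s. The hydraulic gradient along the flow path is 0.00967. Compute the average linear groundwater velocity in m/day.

0.863

Convert K: 0.0124 cm/s × 864 = 10.71 m/day.
Hydraulic gradient i = 0.00967.
Darcy flux q = K · i = 10.71 × 0.009670 = 0.1036 m/day.
Seepage velocity v = q / n_e = 0.1036 / 0.12 = 0.8633 m/day.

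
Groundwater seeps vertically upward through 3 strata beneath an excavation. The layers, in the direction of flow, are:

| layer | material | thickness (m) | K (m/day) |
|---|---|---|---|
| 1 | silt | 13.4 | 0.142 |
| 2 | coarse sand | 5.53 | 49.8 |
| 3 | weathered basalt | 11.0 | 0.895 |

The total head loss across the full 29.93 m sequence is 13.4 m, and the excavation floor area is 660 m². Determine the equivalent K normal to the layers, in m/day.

Flow is perpendicular to layering, so the layers act in series and the equivalent K is the thickness-weighted harmonic mean.
Total thickness L = 13.4 + 5.53 + 11.0 = 29.93 m.
Σ(b_i/K_i) = 13.4/0.142 + 5.53/49.8 + 11.0/0.895 = 106.8 d.
K_eq = L / Σ(b_i/K_i) = 29.93 / 106.8 = 0.2803 m/day.

0.280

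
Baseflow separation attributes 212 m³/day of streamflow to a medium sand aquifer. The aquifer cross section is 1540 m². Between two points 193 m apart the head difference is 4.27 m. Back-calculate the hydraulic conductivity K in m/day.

6.22

Hydraulic gradient i = Δh / L = 4.27 / 193 = 0.02212.
From Q = K·A·i, K = Q / (A·i) = 212 / (1540 × 0.02212) = 6.222 m/day.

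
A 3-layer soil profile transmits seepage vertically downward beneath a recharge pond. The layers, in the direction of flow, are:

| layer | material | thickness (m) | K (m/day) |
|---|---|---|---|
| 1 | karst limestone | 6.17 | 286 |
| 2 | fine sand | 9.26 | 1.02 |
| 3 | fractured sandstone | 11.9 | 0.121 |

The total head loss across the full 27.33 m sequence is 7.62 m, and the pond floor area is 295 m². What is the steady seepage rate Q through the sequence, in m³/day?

20.9

Flow is perpendicular to layering, so the layers act in series and the equivalent K is the thickness-weighted harmonic mean.
Total thickness L = 6.17 + 9.26 + 11.9 = 27.33 m.
Σ(b_i/K_i) = 6.17/286 + 9.26/1.02 + 11.9/0.121 = 107.4 d.
K_eq = L / Σ(b_i/K_i) = 27.33 / 107.4 = 0.2544 m/day.
Q = K_eq · A · (Δh/L) = 0.2544 × 295 × (7.62/27.33) = 20.92 m³/day.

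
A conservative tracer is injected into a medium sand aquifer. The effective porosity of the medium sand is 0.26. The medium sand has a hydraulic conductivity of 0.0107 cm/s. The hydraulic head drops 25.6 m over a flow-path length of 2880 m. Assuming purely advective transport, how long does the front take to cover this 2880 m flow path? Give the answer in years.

Convert K: 0.0107 cm/s × 864 = 9.245 m/day.
Hydraulic gradient i = Δh / L = 25.6 / 2880 = 0.008889.
Darcy flux q = K · i = 9.245 × 0.008889 = 0.08218 m/day.
Seepage velocity v = q / n_e = 0.08218 / 0.26 = 0.3161 m/day.
Travel time t = L / v = 2880 / 0.3161 = 9112 days = 24.95 years.

24.9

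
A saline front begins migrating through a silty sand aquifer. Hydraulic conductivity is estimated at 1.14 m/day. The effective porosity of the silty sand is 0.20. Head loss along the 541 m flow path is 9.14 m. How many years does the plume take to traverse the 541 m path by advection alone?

Hydraulic gradient i = Δh / L = 9.14 / 541 = 0.01689.
Darcy flux q = K · i = 1.140 × 0.01689 = 0.01926 m/day.
Seepage velocity v = q / n_e = 0.01926 / 0.20 = 0.09630 m/day.
Travel time t = L / v = 541 / 0.09630 = 5618 days = 15.38 years.

15.4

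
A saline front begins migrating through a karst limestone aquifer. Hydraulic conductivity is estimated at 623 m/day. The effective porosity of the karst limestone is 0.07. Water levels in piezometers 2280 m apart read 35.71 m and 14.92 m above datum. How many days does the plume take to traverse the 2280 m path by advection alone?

Hydraulic gradient i = (35.71 − 14.92) / 2280 = 20.79 / 2280 = 0.009118.
Darcy flux q = K · i = 623.0 × 0.009118 = 5.681 m/day.
Seepage velocity v = q / n_e = 5.681 / 0.07 = 81.15 m/day.
Travel time t = L / v = 2280 / 81.15 = 28.09 days.

28.1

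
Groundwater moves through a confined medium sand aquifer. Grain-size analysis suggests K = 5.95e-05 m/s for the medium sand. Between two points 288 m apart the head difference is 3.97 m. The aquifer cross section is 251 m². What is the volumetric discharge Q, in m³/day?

Convert K: 5.95e-05 m/s × 86400 = 5.141 m/day.
Hydraulic gradient i = Δh / L = 3.97 / 288 = 0.01378.
Darcy's law: Q = K · A · i = 5.141 × 251.0 × 0.01378 = 17.79 m³/day.

17.8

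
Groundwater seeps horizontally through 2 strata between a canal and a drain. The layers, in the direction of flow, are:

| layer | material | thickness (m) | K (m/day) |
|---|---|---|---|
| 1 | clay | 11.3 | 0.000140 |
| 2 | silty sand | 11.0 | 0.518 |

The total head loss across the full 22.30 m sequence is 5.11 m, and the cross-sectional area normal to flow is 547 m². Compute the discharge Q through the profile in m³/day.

Flow is perpendicular to layering, so the layers act in series and the equivalent K is the thickness-weighted harmonic mean.
Total thickness L = 11.3 + 11.0 = 22.30 m.
Σ(b_i/K_i) = 11.3/0.000140 + 11.0/0.518 = 80736 d.
K_eq = L / Σ(b_i/K_i) = 22.30 / 80736 = 0.0002762 m/day.
Q = K_eq · A · (Δh/L) = 0.0002762 × 547 × (5.11/22.30) = 0.03462 m³/day.

0.0346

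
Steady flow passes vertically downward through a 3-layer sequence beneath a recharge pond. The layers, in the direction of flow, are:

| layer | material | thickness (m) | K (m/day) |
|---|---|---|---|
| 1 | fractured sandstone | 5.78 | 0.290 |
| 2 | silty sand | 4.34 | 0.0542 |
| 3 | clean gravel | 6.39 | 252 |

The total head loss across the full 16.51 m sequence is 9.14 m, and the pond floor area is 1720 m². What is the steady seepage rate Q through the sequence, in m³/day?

157

Flow is perpendicular to layering, so the layers act in series and the equivalent K is the thickness-weighted harmonic mean.
Total thickness L = 5.78 + 4.34 + 6.39 = 16.51 m.
Σ(b_i/K_i) = 5.78/0.290 + 4.34/0.0542 + 6.39/252 = 100.0 d.
K_eq = L / Σ(b_i/K_i) = 16.51 / 100.0 = 0.1651 m/day.
Q = K_eq · A · (Δh/L) = 0.1651 × 1720 × (9.14/16.51) = 157.2 m³/day.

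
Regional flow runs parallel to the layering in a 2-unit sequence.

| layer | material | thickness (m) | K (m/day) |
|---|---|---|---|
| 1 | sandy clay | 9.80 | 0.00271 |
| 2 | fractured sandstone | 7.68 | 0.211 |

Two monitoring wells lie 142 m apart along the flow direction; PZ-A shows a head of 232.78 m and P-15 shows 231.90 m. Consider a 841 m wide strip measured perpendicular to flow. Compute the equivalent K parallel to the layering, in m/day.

0.0942

Flow is parallel to layering, so each bed carries its own Darcy discharge and the transmissivities add.
Σ(K_i·b_i) = 0.00271×9.80 + 0.211×7.68 = 1.647 m²/day.
Total thickness b = 17.48 m, so K_eq = Σ(K_i·b_i)/b = 0.09422 m/day.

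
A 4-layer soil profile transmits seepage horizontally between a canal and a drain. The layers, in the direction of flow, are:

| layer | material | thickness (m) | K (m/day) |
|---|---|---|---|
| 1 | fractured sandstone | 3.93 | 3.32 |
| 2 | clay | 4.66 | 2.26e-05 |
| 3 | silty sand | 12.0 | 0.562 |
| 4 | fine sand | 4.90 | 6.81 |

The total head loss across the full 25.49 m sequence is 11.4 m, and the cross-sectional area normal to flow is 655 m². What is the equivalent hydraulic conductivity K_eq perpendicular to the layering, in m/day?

Flow is perpendicular to layering, so the layers act in series and the equivalent K is the thickness-weighted harmonic mean.
Total thickness L = 3.93 + 4.66 + 12.0 + 4.90 = 25.49 m.
Σ(b_i/K_i) = 3.93/3.32 + 4.66/2.26e-05 + 12.0/0.562 + 4.90/6.81 = 2.062e+05 d.
K_eq = L / Σ(b_i/K_i) = 25.49 / 2.062e+05 = 0.0001236 m/day.

0.000124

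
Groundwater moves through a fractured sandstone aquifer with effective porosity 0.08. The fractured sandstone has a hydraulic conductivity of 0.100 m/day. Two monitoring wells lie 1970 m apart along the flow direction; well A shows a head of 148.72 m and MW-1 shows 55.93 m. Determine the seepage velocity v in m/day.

0.0589

Hydraulic gradient i = (148.72 − 55.93) / 1970 = 92.79 / 1970 = 0.04710.
Darcy flux q = K · i = 0.1000 × 0.04710 = 0.004710 m/day.
Seepage velocity v = q / n_e = 0.004710 / 0.08 = 0.05888 m/day.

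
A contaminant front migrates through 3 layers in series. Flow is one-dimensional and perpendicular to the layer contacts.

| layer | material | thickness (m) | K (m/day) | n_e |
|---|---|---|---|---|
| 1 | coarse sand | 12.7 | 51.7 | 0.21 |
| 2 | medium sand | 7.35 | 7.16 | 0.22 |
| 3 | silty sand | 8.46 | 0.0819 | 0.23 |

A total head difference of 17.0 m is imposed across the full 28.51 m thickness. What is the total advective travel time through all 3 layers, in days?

With flow normal to the layers, continuity requires the same specific discharge q through every layer.
Σ(b_i/K_i) = 12.7/51.7 + 7.35/7.16 + 8.46/0.0819 = 104.6 d.
q = Δh / Σ(b_i/K_i) = 17.0 / 104.6 = 0.1626 m/day.
In each layer the seepage velocity is v_i = q/n_i, so the layer transit time is t_i = b_i·n_i / q:
  layer 1 (coarse sand): t_1 = 12.7 × 0.21 / 0.1626 = 16.41 d
  layer 2 (medium sand): t_2 = 7.35 × 0.22 / 0.1626 = 9.946 d
  layer 3 (silty sand): t_3 = 8.46 × 0.23 / 0.1626 = 11.97 d
Total t = Σ t_i = 38.32 days.

38.3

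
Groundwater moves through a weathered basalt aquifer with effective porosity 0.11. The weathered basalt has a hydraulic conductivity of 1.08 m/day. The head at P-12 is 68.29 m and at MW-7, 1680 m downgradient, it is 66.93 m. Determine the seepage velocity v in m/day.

Hydraulic gradient i = (68.29 − 66.93) / 1680 = 1.36 / 1680 = 0.0008095.
Darcy flux q = K · i = 1.080 × 0.0008095 = 0.0008743 m/day.
Seepage velocity v = q / n_e = 0.0008743 / 0.11 = 0.007948 m/day.

0.00795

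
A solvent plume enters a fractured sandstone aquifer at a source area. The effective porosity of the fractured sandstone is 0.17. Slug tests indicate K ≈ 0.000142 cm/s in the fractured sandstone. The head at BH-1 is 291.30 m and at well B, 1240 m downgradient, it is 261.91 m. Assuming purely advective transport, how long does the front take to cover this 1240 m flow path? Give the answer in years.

Convert K: 0.000142 cm/s × 864 = 0.1227 m/day.
Hydraulic gradient i = (291.30 − 261.91) / 1240 = 29.39 / 1240 = 0.02370.
Darcy flux q = K · i = 0.1227 × 0.02370 = 0.002908 m/day.
Seepage velocity v = q / n_e = 0.002908 / 0.17 = 0.01711 m/day.
Travel time t = L / v = 1240 / 0.01711 = 72492 days = 198.5 years.

198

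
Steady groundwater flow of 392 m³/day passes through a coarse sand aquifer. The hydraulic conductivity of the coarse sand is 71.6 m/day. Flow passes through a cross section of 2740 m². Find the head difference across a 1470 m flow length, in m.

From Q = K·A·i, i = Q / (K·A) = 392 / (71.60 × 2740) = 0.001998.
Head loss Δh = i · L = 0.001998 × 1470 = 2.937 m.

2.94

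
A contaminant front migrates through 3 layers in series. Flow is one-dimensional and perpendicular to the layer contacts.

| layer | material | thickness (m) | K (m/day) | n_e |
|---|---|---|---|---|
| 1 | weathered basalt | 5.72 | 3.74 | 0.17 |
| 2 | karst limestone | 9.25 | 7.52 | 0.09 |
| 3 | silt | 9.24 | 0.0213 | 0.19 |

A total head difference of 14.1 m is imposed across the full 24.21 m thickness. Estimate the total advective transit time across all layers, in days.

110

With flow normal to the layers, continuity requires the same specific discharge q through every layer.
Σ(b_i/K_i) = 5.72/3.74 + 9.25/7.52 + 9.24/0.0213 = 436.6 d.
q = Δh / Σ(b_i/K_i) = 14.1 / 436.6 = 0.03230 m/day.
In each layer the seepage velocity is v_i = q/n_i, so the layer transit time is t_i = b_i·n_i / q:
  layer 1 (weathered basalt): t_1 = 5.72 × 0.17 / 0.03230 = 30.11 d
  layer 2 (karst limestone): t_2 = 9.25 × 0.09 / 0.03230 = 25.78 d
  layer 3 (silt): t_3 = 9.24 × 0.19 / 0.03230 = 54.36 d
Total t = Σ t_i = 110.2 days.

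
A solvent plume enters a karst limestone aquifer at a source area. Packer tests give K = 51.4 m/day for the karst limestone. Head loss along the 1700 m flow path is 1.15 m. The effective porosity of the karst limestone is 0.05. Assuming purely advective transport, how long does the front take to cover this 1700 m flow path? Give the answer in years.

Hydraulic gradient i = Δh / L = 1.15 / 1700 = 0.0006765.
Darcy flux q = K · i = 51.40 × 0.0006765 = 0.03477 m/day.
Seepage velocity v = q / n_e = 0.03477 / 0.05 = 0.6954 m/day.
Travel time t = L / v = 1700 / 0.6954 = 2445 days = 6.693 years.

6.69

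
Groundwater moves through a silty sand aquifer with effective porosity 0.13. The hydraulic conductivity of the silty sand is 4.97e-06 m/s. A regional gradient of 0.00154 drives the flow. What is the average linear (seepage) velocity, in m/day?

Convert K: 4.97e-06 m/s × 86400 = 0.4294 m/day.
Hydraulic gradient i = 0.00154.
Darcy flux q = K · i = 0.4294 × 0.001540 = 0.0006613 m/day.
Seepage velocity v = q / n_e = 0.0006613 / 0.13 = 0.005087 m/day.

0.00509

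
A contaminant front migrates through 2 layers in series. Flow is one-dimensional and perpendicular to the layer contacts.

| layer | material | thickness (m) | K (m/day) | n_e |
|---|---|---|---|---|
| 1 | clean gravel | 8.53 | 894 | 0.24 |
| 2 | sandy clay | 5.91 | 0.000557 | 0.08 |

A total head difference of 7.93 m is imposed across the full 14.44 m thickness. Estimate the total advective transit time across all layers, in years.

9.23

With flow normal to the layers, continuity requires the same specific discharge q through every layer.
Σ(b_i/K_i) = 8.53/894 + 5.91/0.000557 = 10610 d.
q = Δh / Σ(b_i/K_i) = 7.93 / 10610 = 0.0007474 m/day.
In each layer the seepage velocity is v_i = q/n_i, so the layer transit time is t_i = b_i·n_i / q:
  layer 1 (clean gravel): t_1 = 8.53 × 0.24 / 0.0007474 = 2739 d
  layer 2 (sandy clay): t_2 = 5.91 × 0.08 / 0.0007474 = 632.6 d
Total t = Σ t_i = 3372 days = 9.231 years.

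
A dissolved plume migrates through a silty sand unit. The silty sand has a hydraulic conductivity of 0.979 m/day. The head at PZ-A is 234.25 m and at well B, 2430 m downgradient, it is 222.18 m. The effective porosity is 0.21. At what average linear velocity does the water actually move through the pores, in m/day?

0.0232

Hydraulic gradient i = (234.25 − 222.18) / 2430 = 12.07 / 2430 = 0.004967.
Darcy flux q = K · i = 0.9790 × 0.004967 = 0.004863 m/day.
Seepage velocity v = q / n_e = 0.004863 / 0.21 = 0.02316 m/day.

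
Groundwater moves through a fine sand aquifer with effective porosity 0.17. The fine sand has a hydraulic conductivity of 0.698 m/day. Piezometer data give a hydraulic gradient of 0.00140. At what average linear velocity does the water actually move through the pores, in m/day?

0.00575

Hydraulic gradient i = 0.00140.
Darcy flux q = K · i = 0.6980 × 0.001400 = 0.0009772 m/day.
Seepage velocity v = q / n_e = 0.0009772 / 0.17 = 0.005748 m/day.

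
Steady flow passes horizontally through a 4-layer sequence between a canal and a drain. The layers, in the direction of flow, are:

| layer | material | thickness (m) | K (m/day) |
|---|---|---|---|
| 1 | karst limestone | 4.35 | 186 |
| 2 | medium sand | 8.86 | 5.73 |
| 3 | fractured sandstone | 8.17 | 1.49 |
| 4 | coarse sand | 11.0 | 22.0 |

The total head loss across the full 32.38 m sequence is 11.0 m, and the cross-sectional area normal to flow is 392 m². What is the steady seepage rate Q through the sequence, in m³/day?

Flow is perpendicular to layering, so the layers act in series and the equivalent K is the thickness-weighted harmonic mean.
Total thickness L = 4.35 + 8.86 + 8.17 + 11.0 = 32.38 m.
Σ(b_i/K_i) = 4.35/186 + 8.86/5.73 + 8.17/1.49 + 11.0/22.0 = 7.553 d.
K_eq = L / Σ(b_i/K_i) = 32.38 / 7.553 = 4.287 m/day.
Q = K_eq · A · (Δh/L) = 4.287 × 392 × (11.0/32.38) = 570.9 m³/day.

571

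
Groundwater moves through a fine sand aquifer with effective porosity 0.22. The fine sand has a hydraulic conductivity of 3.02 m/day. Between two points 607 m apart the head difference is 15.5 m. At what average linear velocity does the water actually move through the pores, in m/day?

Hydraulic gradient i = Δh / L = 15.5 / 607 = 0.02554.
Darcy flux q = K · i = 3.020 × 0.02554 = 0.07712 m/day.
Seepage velocity v = q / n_e = 0.07712 / 0.22 = 0.3505 m/day.

0.351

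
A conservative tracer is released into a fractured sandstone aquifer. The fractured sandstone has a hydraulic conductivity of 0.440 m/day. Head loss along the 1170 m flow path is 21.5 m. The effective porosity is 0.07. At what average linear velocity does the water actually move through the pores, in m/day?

Hydraulic gradient i = Δh / L = 21.5 / 1170 = 0.01838.
Darcy flux q = K · i = 0.4400 × 0.01838 = 0.008085 m/day.
Seepage velocity v = q / n_e = 0.008085 / 0.07 = 0.1155 m/day.

0.116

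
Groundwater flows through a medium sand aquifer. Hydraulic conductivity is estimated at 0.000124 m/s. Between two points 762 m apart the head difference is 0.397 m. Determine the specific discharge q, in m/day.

0.00558

Convert K: 0.000124 m/s × 86400 = 10.71 m/day.
Hydraulic gradient i = Δh / L = 0.397 / 762 = 0.0005210.
Specific discharge q = K · i = 10.71 × 0.0005210 = 0.005582 m/day.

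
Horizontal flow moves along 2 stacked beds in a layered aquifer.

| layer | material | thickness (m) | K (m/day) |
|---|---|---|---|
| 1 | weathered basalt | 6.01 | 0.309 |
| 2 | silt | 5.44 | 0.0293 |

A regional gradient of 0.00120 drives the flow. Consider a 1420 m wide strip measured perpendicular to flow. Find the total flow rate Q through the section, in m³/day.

3.44

Flow is parallel to layering, so each bed carries its own Darcy discharge and the transmissivities add.
Σ(K_i·b_i) = 0.309×6.01 + 0.0293×5.44 = 2.016 m²/day.
Hydraulic gradient i = 0.00120.
Q = Σ(K_i·b_i) · W · i = 2.016 × 1420 × 0.001200 = 3.436 m³/day.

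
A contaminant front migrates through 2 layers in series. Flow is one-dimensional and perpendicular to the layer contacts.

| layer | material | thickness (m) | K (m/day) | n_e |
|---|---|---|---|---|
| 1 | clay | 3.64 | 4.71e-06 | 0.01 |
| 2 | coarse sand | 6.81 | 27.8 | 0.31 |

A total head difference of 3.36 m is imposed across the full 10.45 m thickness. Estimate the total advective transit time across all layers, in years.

With flow normal to the layers, continuity requires the same specific discharge q through every layer.
Σ(b_i/K_i) = 3.64/4.71e-06 + 6.81/27.8 = 7.728e+05 d.
q = Δh / Σ(b_i/K_i) = 3.36 / 7.728e+05 = 4.348e-06 m/day.
In each layer the seepage velocity is v_i = q/n_i, so the layer transit time is t_i = b_i·n_i / q:
  layer 1 (clay): t_1 = 3.64 × 0.01 / 4.348e-06 = 8372 d
  layer 2 (coarse sand): t_2 = 6.81 × 0.31 / 4.348e-06 = 4.856e+05 d
Total t = Σ t_i = 4.939e+05 days = 1352 years.

1350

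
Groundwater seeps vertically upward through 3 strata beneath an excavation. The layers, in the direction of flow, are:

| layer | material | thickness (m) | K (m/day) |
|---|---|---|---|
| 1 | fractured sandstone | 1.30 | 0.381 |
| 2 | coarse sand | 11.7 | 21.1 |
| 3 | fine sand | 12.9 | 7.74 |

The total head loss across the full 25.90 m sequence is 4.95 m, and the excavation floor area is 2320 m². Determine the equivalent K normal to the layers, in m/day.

4.60

Flow is perpendicular to layering, so the layers act in series and the equivalent K is the thickness-weighted harmonic mean.
Total thickness L = 1.30 + 11.7 + 12.9 = 25.90 m.
Σ(b_i/K_i) = 1.30/0.381 + 11.7/21.1 + 12.9/7.74 = 5.633 d.
K_eq = L / Σ(b_i/K_i) = 25.90 / 5.633 = 4.598 m/day.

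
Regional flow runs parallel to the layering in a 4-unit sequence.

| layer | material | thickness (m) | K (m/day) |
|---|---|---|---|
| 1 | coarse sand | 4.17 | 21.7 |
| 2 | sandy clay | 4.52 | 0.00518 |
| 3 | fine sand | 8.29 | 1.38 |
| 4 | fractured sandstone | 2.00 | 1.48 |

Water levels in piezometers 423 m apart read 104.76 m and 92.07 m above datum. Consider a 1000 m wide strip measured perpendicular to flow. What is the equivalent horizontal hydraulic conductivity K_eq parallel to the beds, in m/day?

Flow is parallel to layering, so each bed carries its own Darcy discharge and the transmissivities add.
Σ(K_i·b_i) = 21.7×4.17 + 0.00518×4.52 + 1.38×8.29 + 1.48×2.00 = 104.9 m²/day.
Total thickness b = 18.98 m, so K_eq = Σ(K_i·b_i)/b = 5.528 m/day.

5.53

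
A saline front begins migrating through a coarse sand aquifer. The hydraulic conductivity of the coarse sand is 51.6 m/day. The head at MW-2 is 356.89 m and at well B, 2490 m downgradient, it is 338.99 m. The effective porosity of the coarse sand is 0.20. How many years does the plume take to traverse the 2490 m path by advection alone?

3.68

Hydraulic gradient i = (356.89 − 338.99) / 2490 = 17.9 / 2490 = 0.007189.
Darcy flux q = K · i = 51.60 × 0.007189 = 0.3709 m/day.
Seepage velocity v = q / n_e = 0.3709 / 0.20 = 1.855 m/day.
Travel time t = L / v = 2490 / 1.855 = 1343 days = 3.676 years.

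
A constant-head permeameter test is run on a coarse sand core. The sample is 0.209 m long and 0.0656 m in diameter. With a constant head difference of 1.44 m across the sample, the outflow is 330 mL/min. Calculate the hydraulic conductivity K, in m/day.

Cross-sectional area A = π·(d/2)² = π × (0.0656/2)² = 0.003380 m².
Convert discharge: 330 mL/min = 5.500e-06 m³/s.
Darcy's law rearranged: K = Q·L / (A·Δh) = 5.500e-06 × 0.209 / (0.003380 × 1.44) = 0.0002362 m/s = 20.41 m/day.

20.4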